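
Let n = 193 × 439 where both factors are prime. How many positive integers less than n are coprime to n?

84096

φ(pq) = (p−1)(q−1) = 192 · 438 = 84096.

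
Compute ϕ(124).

First factor: 124 = 2**2 · 31.
φ(124) = 124 · (1 − 1/2) · (1 − 1/31)
       = 124 · 30/62 = 60.

60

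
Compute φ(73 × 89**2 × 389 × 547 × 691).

82428734868480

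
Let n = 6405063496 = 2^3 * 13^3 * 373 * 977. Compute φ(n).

φ(2^3) = 2^3 − 2^2 = 8 − 4 = 4.
φ(13^3) = 13^3 − 13^2 = 2197 − 169 = 2028.
φ(373) = 373 − 1 = 372.
φ(977) = 977 − 1 = 976.
Since φ is multiplicative, φ(6405063496) = 4 · 2028 · 372 · 976 = 2945240064.

2945240064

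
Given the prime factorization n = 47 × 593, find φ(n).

φ(47) = 47 − 1 = 46.
φ(593) = 593 − 1 = 592.
Since φ is multiplicative, φ(27871) = 46 · 592 = 27232.

27232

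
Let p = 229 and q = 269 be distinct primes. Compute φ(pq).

61104

For distinct primes, φ(pq) = (p−1)(q−1) = 228 × 268 = 61104.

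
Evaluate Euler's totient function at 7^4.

φ(2401) = 2401 · (1 − 1/7)
       = 2401 · 6/7 = 2058.

2058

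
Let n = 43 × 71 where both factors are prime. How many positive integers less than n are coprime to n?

2940

φ(n) = (p − 1)(q − 1) = (43−1)(71−1) = 42·70 = 2940.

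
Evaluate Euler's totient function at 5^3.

φ(5^3) = 5^2·(5−1) = 25·4 = 100.

100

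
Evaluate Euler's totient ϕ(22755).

11520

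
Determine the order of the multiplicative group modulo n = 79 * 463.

φ(36577) = 36577 · (1 − 1/79) · (1 − 1/463)
       = 36577 · 36036/36577 = 36036.

36036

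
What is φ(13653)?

8640

13653 = 3**2 · 37 · 41.
φ(13653) = 13653 · (1 − 1/3) · (1 − 1/37) · (1 − 1/41)
       = 13653 · 2880/4551 = 8640.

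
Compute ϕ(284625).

132000

284625 = 3**2 × 5**3 × 11 × 23.
φ(284625) = 284625 · (1 − 1/3) · (1 − 1/5) · (1 − 1/11) · (1 − 1/23)
       = 284625 · 1760/3795 = 132000.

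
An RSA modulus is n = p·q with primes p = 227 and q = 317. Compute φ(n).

For distinct primes, φ(pq) = (p−1)(q−1) = 226 × 316 = 71416.

71416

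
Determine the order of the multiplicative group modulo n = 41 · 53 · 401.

832000

φ(871373) = 871373 · (1 − 1/41) · (1 − 1/53) · (1 − 1/401)
       = 871373 · 832000/871373 = 832000.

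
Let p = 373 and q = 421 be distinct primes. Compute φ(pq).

156240

φ(n) = (p − 1)(q − 1) = (373−1)(421−1) = 372·420 = 156240.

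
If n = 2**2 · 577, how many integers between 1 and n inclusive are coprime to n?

1152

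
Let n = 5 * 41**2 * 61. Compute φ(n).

φ(512705) = 512705 · (1 − 1/5) · (1 − 1/41) · (1 − 1/61)
       = 512705 · 9600/12505 = 393600.

393600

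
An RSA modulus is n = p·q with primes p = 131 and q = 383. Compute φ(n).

49660

φ(pq) = (p−1)(q−1) = 130 · 382 = 49660.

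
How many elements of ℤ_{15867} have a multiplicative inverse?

10080

Prime factorization: 15867 = 3^2 · 41 · 43.
φ(15867) = 15867 · (1 − 1/3) · (1 − 1/41) · (1 − 1/43)
       = 15867 · 3360/5289 = 10080.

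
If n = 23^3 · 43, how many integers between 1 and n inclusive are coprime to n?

φ(523181) = 523181 · (1 − 1/23) · (1 − 1/43)
       = 523181 · 924/989 = 488796.

488796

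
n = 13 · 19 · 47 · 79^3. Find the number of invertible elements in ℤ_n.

φ(13) = 13 − 1 = 12.
φ(19) = 19 − 1 = 18.
φ(47) = 47 − 1 = 46.
φ(79^3) = 79^3 − 79^2 = 493039 − 6241 = 486798.
Since φ is multiplicative, φ(5723689751) = 12 · 18 · 46 · 486798 = 4836824928.

4836824928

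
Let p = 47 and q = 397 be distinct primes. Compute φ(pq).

18216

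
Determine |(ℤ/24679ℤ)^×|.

22176

Factor 24679: 24679 = 23 * 29 * 37.
φ(23) = 23 − 1 = 22.
φ(29) = 29 − 1 = 28.
φ(37) = 37 − 1 = 36.
φ(24679) = 22 × 28 × 36 = 22176.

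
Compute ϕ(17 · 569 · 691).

φ(17) = 17 − 1 = 16.
φ(569) = 569 − 1 = 568.
φ(691) = 691 − 1 = 690.
Multiply: 16 · 568 · 690 = 6270720.

6270720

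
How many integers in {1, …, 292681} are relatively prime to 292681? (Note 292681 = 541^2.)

292140

φ(292681) = 292681 · (1 − 1/541)
       = 292681 · 540/541 = 292140.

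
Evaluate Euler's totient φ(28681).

25872

Factor 28681: 28681 = 23 × 29 × 43.
φ(28681) = 28681 · (1 − 1/23) · (1 − 1/29) · (1 − 1/43)
       = 28681 · 25872/28681 = 25872.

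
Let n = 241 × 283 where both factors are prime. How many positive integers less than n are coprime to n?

67680

For distinct primes, φ(pq) = (p−1)(q−1) = 240 × 282 = 67680.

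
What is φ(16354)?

16354 = 2 · 13 · 17 · 37.
φ(16354) = 16354 · (1 − 1/2) · (1 − 1/13) · (1 − 1/17) · (1 − 1/37)
       = 16354 · 6912/16354 = 6912.

6912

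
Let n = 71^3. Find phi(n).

φ(357911) = 357911 · (1 − 1/71)
       = 357911 · 70/71 = 352870.

352870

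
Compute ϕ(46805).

31680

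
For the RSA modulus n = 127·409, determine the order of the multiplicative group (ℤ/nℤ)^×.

51408

For distinct primes, φ(pq) = (p−1)(q−1) = 126 × 408 = 51408.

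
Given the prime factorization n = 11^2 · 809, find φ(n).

88880

φ(97889) = 97889 · (1 − 1/11) · (1 − 1/809)
       = 97889 · 8080/8899 = 88880.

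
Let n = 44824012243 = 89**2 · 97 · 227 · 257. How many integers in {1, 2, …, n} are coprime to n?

43500306432

φ(44824012243) = 44824012243 · (1 − 1/89) · (1 − 1/97) · (1 − 1/227) · (1 − 1/257)
       = 44824012243 · 488767488/503640587 = 43500306432.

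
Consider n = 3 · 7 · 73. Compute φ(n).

864

φ(3) = 3 − 1 = 2.
φ(7) = 7 − 1 = 6.
φ(73) = 73 − 1 = 72.
Since φ is multiplicative, φ(1533) = 2 · 6 · 72 = 864.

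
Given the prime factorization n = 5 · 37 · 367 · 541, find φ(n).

28460160

φ(5) = 5 − 1 = 4.
φ(37) = 37 − 1 = 36.
φ(367) = 367 − 1 = 366.
φ(541) = 541 − 1 = 540.
φ(36731195) = 4 × 36 × 366 × 540 = 28460160.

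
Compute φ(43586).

19440

First factor: 43586 = 2 · 19 · 31 · 37.
φ(2) = 2 − 1 = 1.
φ(19) = 19 − 1 = 18.
φ(31) = 31 − 1 = 30.
φ(37) = 37 − 1 = 36.
Multiply: 1 · 18 · 30 · 36 = 19440.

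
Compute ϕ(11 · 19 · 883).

φ(11) = 11 − 1 = 10.
φ(19) = 19 − 1 = 18.
φ(883) = 883 − 1 = 882.
Since φ is multiplicative, φ(184547) = 10 · 18 · 882 = 158760.

158760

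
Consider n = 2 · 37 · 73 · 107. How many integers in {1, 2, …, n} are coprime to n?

274752

φ(2) = 2 − 1 = 1.
φ(37) = 37 − 1 = 36.
φ(73) = 73 − 1 = 72.
φ(107) = 107 − 1 = 106.
φ(578014) = 1 × 36 × 72 × 106 = 274752.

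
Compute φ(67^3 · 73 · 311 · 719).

φ(4909491897691) = 4909491897691 · (1 − 1/67) · (1 − 1/73) · (1 − 1/311) · (1 − 1/719)
       = 4909491897691 · 1057700160/1093671619 = 4748016018240.

4748016018240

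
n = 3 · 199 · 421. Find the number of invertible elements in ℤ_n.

φ(3) = 3 − 1 = 2.
φ(199) = 199 − 1 = 198.
φ(421) = 421 − 1 = 420.
Multiply: 2 · 198 · 420 = 166320.

166320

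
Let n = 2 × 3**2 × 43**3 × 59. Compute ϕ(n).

27024984

φ(84436434) = 84436434 · (1 − 1/2) · (1 − 1/3) · (1 − 1/43) · (1 − 1/59)
       = 84436434 · 4872/15222 = 27024984.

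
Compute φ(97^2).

φ(97^2) = 97^2 − 97^1 = 9409 − 97 = 9312.

9312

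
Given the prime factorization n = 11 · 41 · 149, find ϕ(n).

φ(11) = 11 − 1 = 10.
φ(41) = 41 − 1 = 40.
φ(149) = 149 − 1 = 148.
Multiply: 10 · 40 · 148 = 59200.

59200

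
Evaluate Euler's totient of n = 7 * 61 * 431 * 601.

92880000

φ(7) = 7 − 1 = 6.
φ(61) = 61 − 1 = 60.
φ(431) = 431 − 1 = 430.
φ(601) = 601 − 1 = 600.
φ(110606237) = 6 × 60 × 430 × 600 = 92880000.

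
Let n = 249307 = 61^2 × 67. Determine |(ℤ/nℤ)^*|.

φ(249307) = 249307 · (1 − 1/61) · (1 − 1/67)
       = 249307 · 3960/4087 = 241560.

241560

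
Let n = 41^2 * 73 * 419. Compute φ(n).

φ(51416747) = 51416747 · (1 − 1/41) · (1 − 1/73) · (1 − 1/419)
       = 51416747 · 1203840/1254067 = 49357440.

49357440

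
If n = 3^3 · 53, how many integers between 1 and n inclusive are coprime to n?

936

φ(3^3) = 3^3 − 3^2 = 27 − 9 = 18.
φ(53) = 53 − 1 = 52.
Since φ is multiplicative, φ(1431) = 18 · 52 = 936.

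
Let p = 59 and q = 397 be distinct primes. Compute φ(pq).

φ(23423) = 23423 · (1 − 1/59) · (1 − 1/397)
       = 23423 · 22968/23423 = 22968.

22968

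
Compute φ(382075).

268800

Factor 382075: 382075 = 5^2 × 17 × 29 × 31.
φ(5^2) = 5^1·(5−1) = 5·4 = 20.
φ(17) = 17 − 1 = 16.
φ(29) = 29 − 1 = 28.
φ(31) = 31 − 1 = 30.
Multiply: 20 · 16 · 28 · 30 = 268800.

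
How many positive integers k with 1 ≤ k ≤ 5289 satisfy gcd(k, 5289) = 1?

Prime factorization: 5289 = 3 * 41 * 43.
φ(5289) = 5289 · (1 − 1/3) · (1 − 1/41) · (1 − 1/43)
       = 5289 · 3360/5289 = 3360.

3360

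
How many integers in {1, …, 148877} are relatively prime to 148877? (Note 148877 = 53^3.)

146068

φ(53^3) = 53^3 − 53^2 = 148877 − 2809 = 146068.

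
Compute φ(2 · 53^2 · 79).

214968

φ(2) = 2 − 1 = 1.
φ(53^2) = 53^1·(53−1) = 53·52 = 2756.
φ(79) = 79 − 1 = 78.
Multiply: 1 · 2756 · 78 = 214968.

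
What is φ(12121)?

Factor 12121: 12121 = 17 · 23 · 31.
φ(12121) = 12121 · (1 − 1/17) · (1 − 1/23) · (1 − 1/31)
       = 12121 · 10560/12121 = 10560.

10560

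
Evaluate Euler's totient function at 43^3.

77658

φ(43^3) = 43^2·(43−1) = 1849·42 = 77658.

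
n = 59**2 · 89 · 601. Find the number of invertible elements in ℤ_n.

φ(186195209) = 186195209 · (1 − 1/59) · (1 − 1/89) · (1 − 1/601)
       = 186195209 · 3062400/3155851 = 180681600.

180681600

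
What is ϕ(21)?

12

21 = 3 × 7.
φ(21) = 21 · (1 − 1/3) · (1 − 1/7)
       = 21 · 12/21 = 12.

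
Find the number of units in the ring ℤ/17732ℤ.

First factor: 17732 = 2**2 × 11 × 13 × 31.
φ(2^2) = 2^1·(2−1) = 2·1 = 2.
φ(11) = 11 − 1 = 10.
φ(13) = 13 − 1 = 12.
φ(31) = 31 − 1 = 30.
φ(17732) = 2 × 10 × 12 × 30 = 7200.

7200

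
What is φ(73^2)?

5256

φ(73^2) = 73^1·(73−1) = 73·72 = 5256.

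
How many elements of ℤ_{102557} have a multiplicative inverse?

77616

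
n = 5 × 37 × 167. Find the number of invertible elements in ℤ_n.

φ(30895) = 30895 · (1 − 1/5) · (1 − 1/37) · (1 − 1/167)
       = 30895 · 23904/30895 = 23904.

23904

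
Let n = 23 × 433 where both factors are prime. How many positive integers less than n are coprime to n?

9504

φ(n) = (p − 1)(q − 1) = (23−1)(433−1) = 22·432 = 9504.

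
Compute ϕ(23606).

10080

First factor: 23606 = 2 · 11 · 29 · 37.
φ(2) = 2 − 1 = 1.
φ(11) = 11 − 1 = 10.
φ(29) = 29 − 1 = 28.
φ(37) = 37 − 1 = 36.
φ(23606) = 1 × 10 × 28 × 36 = 10080.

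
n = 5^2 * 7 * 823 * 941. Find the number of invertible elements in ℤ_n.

92721600

φ(5^2) = 5^2 − 5^1 = 25 − 5 = 20.
φ(7) = 7 − 1 = 6.
φ(823) = 823 − 1 = 822.
φ(941) = 941 − 1 = 940.
φ(135527525) = 20 × 6 × 822 × 940 = 92721600.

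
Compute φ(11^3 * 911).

1101100

φ(1212541) = 1212541 · (1 − 1/11) · (1 − 1/911)
       = 1212541 · 9100/10021 = 1101100.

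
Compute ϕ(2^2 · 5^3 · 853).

φ(2^2) = 2^1·(2−1) = 2·1 = 2.
φ(5^3) = 5^2·(5−1) = 25·4 = 100.
φ(853) = 853 − 1 = 852.
Multiply: 2 · 100 · 852 = 170400.

170400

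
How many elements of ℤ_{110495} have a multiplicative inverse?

67200

Prime factorization: 110495 = 5 * 7^2 * 11 * 41.
φ(5) = 5 − 1 = 4.
φ(7^2) = 7^1·(7−1) = 7·6 = 42.
φ(11) = 11 − 1 = 10.
φ(41) = 41 − 1 = 40.
Multiply: 4 · 42 · 10 · 40 = 67200.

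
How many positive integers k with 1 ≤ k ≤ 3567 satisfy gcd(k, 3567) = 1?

3567 = 3 × 29 × 41.
φ(3) = 3 − 1 = 2.
φ(29) = 29 − 1 = 28.
φ(41) = 41 − 1 = 40.
Since φ is multiplicative, φ(3567) = 2 · 28 · 40 = 2240.

2240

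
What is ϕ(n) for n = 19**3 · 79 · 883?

φ(478463263) = 478463263 · (1 − 1/19) · (1 − 1/79) · (1 − 1/883)
       = 478463263 · 1238328/1325383 = 447036408.

447036408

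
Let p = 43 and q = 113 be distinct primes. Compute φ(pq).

φ(4859) = 4859 · (1 − 1/43) · (1 − 1/113)
       = 4859 · 4704/4859 = 4704.

4704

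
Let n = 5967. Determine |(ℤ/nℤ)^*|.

Factor 5967: 5967 = 3**3 · 13 · 17.
φ(3^3) = 3^3 − 3^2 = 27 − 9 = 18.
φ(13) = 13 − 1 = 12.
φ(17) = 17 − 1 = 16.
Since φ is multiplicative, φ(5967) = 18 · 12 · 16 = 3456.

3456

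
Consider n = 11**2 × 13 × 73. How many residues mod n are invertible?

φ(114829) = 114829 · (1 − 1/11) · (1 − 1/13) · (1 − 1/73)
       = 114829 · 8640/10439 = 95040.

95040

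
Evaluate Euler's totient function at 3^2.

6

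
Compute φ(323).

288

Factor 323: 323 = 17 · 19.
φ(323) = 323 · (1 − 1/17) · (1 − 1/19)
       = 323 · 288/323 = 288.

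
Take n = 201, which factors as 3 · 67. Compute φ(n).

132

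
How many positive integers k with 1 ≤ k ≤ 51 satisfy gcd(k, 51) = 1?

32

Factor 51: 51 = 3 × 17.
φ(51) = 51 · (1 − 1/3) · (1 − 1/17)
       = 51 · 32/51 = 32.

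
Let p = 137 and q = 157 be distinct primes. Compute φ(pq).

21216

φ(n) = (p − 1)(q − 1) = (137−1)(157−1) = 136·156 = 21216.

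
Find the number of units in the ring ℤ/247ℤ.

Prime factorization: 247 = 13 * 19.
φ(13) = 13 − 1 = 12.
φ(19) = 19 − 1 = 18.
Since φ is multiplicative, φ(247) = 12 · 18 = 216.

216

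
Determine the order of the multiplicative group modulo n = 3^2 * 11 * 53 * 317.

985920

φ(1663299) = 1663299 · (1 − 1/3) · (1 − 1/11) · (1 − 1/53) · (1 − 1/317)
       = 1663299 · 328640/554433 = 985920.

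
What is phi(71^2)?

4970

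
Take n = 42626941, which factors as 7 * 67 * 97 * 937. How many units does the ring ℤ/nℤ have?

35582976

φ(7) = 7 − 1 = 6.
φ(67) = 67 − 1 = 66.
φ(97) = 97 − 1 = 96.
φ(937) = 937 − 1 = 936.
Multiply: 6 · 66 · 96 · 936 = 35582976.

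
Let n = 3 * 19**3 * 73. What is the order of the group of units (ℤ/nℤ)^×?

φ(3) = 3 − 1 = 2.
φ(19^3) = 19^3 − 19^2 = 6859 − 361 = 6498.
φ(73) = 73 − 1 = 72.
Since φ is multiplicative, φ(1502121) = 2 · 6498 · 72 = 935712.

935712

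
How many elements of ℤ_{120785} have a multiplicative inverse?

75264

Factor 120785: 120785 = 5 · 7**2 · 17 · 29.
φ(120785) = 120785 · (1 − 1/5) · (1 − 1/7) · (1 − 1/17) · (1 − 1/29)
       = 120785 · 10752/17255 = 75264.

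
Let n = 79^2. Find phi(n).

6162

φ(6241) = 6241 · (1 − 1/79)
       = 6241 · 78/79 = 6162.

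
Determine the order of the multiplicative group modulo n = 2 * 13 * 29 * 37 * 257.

φ(7169786) = 7169786 · (1 − 1/2) · (1 − 1/13) · (1 − 1/29) · (1 − 1/37) · (1 − 1/257)
       = 7169786 · 3096576/7169786 = 3096576.

3096576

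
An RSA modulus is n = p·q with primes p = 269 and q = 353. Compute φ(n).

94336

φ(269) = 269 − 1 = 268.
φ(353) = 353 − 1 = 352.
Since φ is multiplicative, φ(94957) = 268 · 352 = 94336.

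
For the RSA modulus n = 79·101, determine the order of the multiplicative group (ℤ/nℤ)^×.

7800

φ(n) = (p − 1)(q − 1) = (79−1)(101−1) = 78·100 = 7800.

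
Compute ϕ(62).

Prime factorization: 62 = 2 · 31.
φ(62) = 62 · (1 − 1/2) · (1 − 1/31)
       = 62 · 30/62 = 30.

30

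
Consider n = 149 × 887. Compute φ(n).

131128

φ(132163) = 132163 · (1 − 1/149) · (1 − 1/887)
       = 132163 · 131128/132163 = 131128.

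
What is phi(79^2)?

φ(79^2) = 79^2 − 79^1 = 6241 − 79 = 6162.

6162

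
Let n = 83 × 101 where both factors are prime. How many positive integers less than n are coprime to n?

8200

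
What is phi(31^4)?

φ(31^4) = 31^3·(31−1) = 29791·30 = 893730.

893730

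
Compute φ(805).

First factor: 805 = 5 × 7 × 23.
φ(5) = 5 − 1 = 4.
φ(7) = 7 − 1 = 6.
φ(23) = 23 − 1 = 22.
Since φ is multiplicative, φ(805) = 4 · 6 · 22 = 528.

528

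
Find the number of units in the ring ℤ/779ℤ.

779 = 19 · 41.
φ(779) = 779 · (1 − 1/19) · (1 − 1/41)
       = 779 · 720/779 = 720.

720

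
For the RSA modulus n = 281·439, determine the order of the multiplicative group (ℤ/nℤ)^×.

φ(123359) = 123359 · (1 − 1/281) · (1 − 1/439)
       = 123359 · 122640/123359 = 122640.

122640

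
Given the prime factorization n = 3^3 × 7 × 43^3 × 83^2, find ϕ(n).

φ(3^3) = 3^2·(3−1) = 9·2 = 18.
φ(7) = 7 − 1 = 6.
φ(43^3) = 43^2·(43−1) = 1849·42 = 77658.
φ(83^2) = 83^1·(83−1) = 83·82 = 6806.
Since φ is multiplicative, φ(103519783647) = 18 · 6 · 77658 · 6806 = 57082357584.

57082357584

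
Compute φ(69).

First factor: 69 = 3 × 23.
φ(3) = 3 − 1 = 2.
φ(23) = 23 − 1 = 22.
φ(69) = 2 × 22 = 44.

44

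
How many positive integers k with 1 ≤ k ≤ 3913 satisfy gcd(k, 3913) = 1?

3024

First factor: 3913 = 7 · 13 · 43.
φ(3913) = 3913 · (1 − 1/7) · (1 − 1/13) · (1 − 1/43)
       = 3913 · 3024/3913 = 3024.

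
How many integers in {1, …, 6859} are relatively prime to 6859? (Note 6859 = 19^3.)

φ(19^3) = 19^2·(19−1) = 361·18 = 6498.

6498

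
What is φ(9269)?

7920

9269 = 13 × 23 × 31.
φ(13) = 13 − 1 = 12.
φ(23) = 23 − 1 = 22.
φ(31) = 31 − 1 = 30.
Multiply: 12 · 22 · 30 = 7920.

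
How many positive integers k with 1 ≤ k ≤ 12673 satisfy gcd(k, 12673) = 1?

11088

First factor: 12673 = 19 × 23 × 29.
φ(19) = 19 − 1 = 18.
φ(23) = 23 − 1 = 22.
φ(29) = 29 − 1 = 28.
φ(12673) = 18 × 22 × 28 = 11088.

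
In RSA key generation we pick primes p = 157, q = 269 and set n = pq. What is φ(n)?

41808

φ(42233) = 42233 · (1 − 1/157) · (1 − 1/269)
       = 42233 · 41808/42233 = 41808.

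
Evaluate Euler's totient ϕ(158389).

116160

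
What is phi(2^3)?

φ(2^3) = 2^2·(2−1) = 4·1 = 4.

4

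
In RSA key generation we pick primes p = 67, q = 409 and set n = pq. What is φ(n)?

26928

φ(27403) = 27403 · (1 − 1/67) · (1 − 1/409)
       = 27403 · 26928/27403 = 26928.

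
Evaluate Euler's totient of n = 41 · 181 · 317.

2275200

φ(41) = 41 − 1 = 40.
φ(181) = 181 − 1 = 180.
φ(317) = 317 − 1 = 316.
Since φ is multiplicative, φ(2352457) = 40 · 180 · 316 = 2275200.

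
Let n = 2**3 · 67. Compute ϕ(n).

φ(2^3) = 2^2·(2−1) = 4·1 = 4.
φ(67) = 67 − 1 = 66.
Since φ is multiplicative, φ(536) = 4 · 66 = 264.

264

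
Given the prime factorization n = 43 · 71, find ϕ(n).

φ(3053) = 3053 · (1 − 1/43) · (1 − 1/71)
       = 3053 · 2940/3053 = 2940.

2940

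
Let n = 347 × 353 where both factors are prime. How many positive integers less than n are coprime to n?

121792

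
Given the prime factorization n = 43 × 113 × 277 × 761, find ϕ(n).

φ(43) = 43 − 1 = 42.
φ(113) = 113 − 1 = 112.
φ(277) = 277 − 1 = 276.
φ(761) = 761 − 1 = 760.
Multiply: 42 · 112 · 276 · 760 = 986711040.

986711040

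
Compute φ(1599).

1599 = 3 * 13 * 41.
φ(3) = 3 − 1 = 2.
φ(13) = 13 − 1 = 12.
φ(41) = 41 − 1 = 40.
φ(1599) = 2 × 12 × 40 = 960.

960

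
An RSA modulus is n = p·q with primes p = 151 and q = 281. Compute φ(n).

42000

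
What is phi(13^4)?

26364

φ(28561) = 28561 · (1 − 1/13)
       = 28561 · 12/13 = 26364.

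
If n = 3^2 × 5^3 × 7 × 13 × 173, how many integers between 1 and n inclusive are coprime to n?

7430400

φ(3^2) = 3^1·(3−1) = 3·2 = 6.
φ(5^3) = 5^2·(5−1) = 25·4 = 100.
φ(7) = 7 − 1 = 6.
φ(13) = 13 − 1 = 12.
φ(173) = 173 − 1 = 172.
Multiply: 6 · 100 · 6 · 12 · 172 = 7430400.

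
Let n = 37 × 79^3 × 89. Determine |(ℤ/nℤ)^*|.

1542176064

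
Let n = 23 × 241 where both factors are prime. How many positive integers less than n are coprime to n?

5280

φ(n) = (p − 1)(q − 1) = (23−1)(241−1) = 22·240 = 5280.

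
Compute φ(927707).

774400

Prime factorization: 927707 = 11^3 × 17 × 41.
φ(11^3) = 11^2·(11−1) = 121·10 = 1210.
φ(17) = 17 − 1 = 16.
φ(41) = 41 − 1 = 40.
Since φ is multiplicative, φ(927707) = 1210 · 16 · 40 = 774400.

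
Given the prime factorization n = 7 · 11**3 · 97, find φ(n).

φ(903749) = 903749 · (1 − 1/7) · (1 − 1/11) · (1 − 1/97)
       = 903749 · 5760/7469 = 696960.

696960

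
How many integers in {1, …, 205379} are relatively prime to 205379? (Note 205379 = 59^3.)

φ(205379) = 205379 · (1 − 1/59)
       = 205379 · 58/59 = 201898.

201898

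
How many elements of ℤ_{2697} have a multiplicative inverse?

First factor: 2697 = 3 × 29 × 31.
φ(3) = 3 − 1 = 2.
φ(29) = 29 − 1 = 28.
φ(31) = 31 − 1 = 30.
Since φ is multiplicative, φ(2697) = 2 · 28 · 30 = 1680.

1680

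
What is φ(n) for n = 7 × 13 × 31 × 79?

φ(222859) = 222859 · (1 − 1/7) · (1 − 1/13) · (1 − 1/31) · (1 − 1/79)
       = 222859 · 168480/222859 = 168480.

168480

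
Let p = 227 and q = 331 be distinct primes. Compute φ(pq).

φ(227) = 227 − 1 = 226.
φ(331) = 331 − 1 = 330.
Multiply: 226 · 330 = 74580.

74580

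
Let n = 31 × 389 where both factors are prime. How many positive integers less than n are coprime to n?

φ(n) = (p − 1)(q − 1) = (31−1)(389−1) = 30·388 = 11640.

11640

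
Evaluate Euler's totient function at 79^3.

φ(493039) = 493039 · (1 − 1/79)
       = 493039 · 78/79 = 486798.

486798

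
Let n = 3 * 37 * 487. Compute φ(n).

φ(3) = 3 − 1 = 2.
φ(37) = 37 − 1 = 36.
φ(487) = 487 − 1 = 486.
Since φ is multiplicative, φ(54057) = 2 · 36 · 486 = 34992.

34992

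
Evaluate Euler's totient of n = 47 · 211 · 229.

2202480

φ(47) = 47 − 1 = 46.
φ(211) = 211 − 1 = 210.
φ(229) = 229 − 1 = 228.
Since φ is multiplicative, φ(2270993) = 46 · 210 · 228 = 2202480.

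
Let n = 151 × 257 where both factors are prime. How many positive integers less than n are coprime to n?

38400

For distinct primes, φ(pq) = (p−1)(q−1) = 150 × 256 = 38400.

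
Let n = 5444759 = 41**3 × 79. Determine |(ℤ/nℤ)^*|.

5244720

φ(41^3) = 41^3 − 41^2 = 68921 − 1681 = 67240.
φ(79) = 79 − 1 = 78.
Since φ is multiplicative, φ(5444759) = 67240 · 78 = 5244720.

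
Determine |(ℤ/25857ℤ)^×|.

14976

First factor: 25857 = 3^2 · 13^2 · 17.
φ(25857) = 25857 · (1 − 1/3) · (1 − 1/13) · (1 − 1/17)
       = 25857 · 384/663 = 14976.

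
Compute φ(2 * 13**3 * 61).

121680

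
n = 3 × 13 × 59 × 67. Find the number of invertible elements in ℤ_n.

91872

φ(154167) = 154167 · (1 − 1/3) · (1 − 1/13) · (1 − 1/59) · (1 − 1/67)
       = 154167 · 91872/154167 = 91872.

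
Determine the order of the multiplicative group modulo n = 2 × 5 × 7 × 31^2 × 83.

1830240

φ(5583410) = 5583410 · (1 − 1/2) · (1 − 1/5) · (1 − 1/7) · (1 − 1/31) · (1 − 1/83)
       = 5583410 · 59040/180110 = 1830240.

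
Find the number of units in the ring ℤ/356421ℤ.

202176

Factor 356421: 356421 = 3 * 13**2 * 19 * 37.
φ(356421) = 356421 · (1 − 1/3) · (1 − 1/13) · (1 − 1/19) · (1 − 1/37)
       = 356421 · 15552/27417 = 202176.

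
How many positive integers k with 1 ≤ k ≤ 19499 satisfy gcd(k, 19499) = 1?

17280

19499 = 17 · 31 · 37.
φ(17) = 17 − 1 = 16.
φ(31) = 31 − 1 = 30.
φ(37) = 37 − 1 = 36.
Since φ is multiplicative, φ(19499) = 16 · 30 · 36 = 17280.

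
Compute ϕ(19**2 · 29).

φ(10469) = 10469 · (1 − 1/19) · (1 − 1/29)
       = 10469 · 504/551 = 9576.

9576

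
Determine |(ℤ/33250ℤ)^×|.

First factor: 33250 = 2 · 5**3 · 7 · 19.
φ(2) = 2 − 1 = 1.
φ(5^3) = 5^2·(5−1) = 25·4 = 100.
φ(7) = 7 − 1 = 6.
φ(19) = 19 − 1 = 18.
Multiply: 1 · 100 · 6 · 18 = 10800.

10800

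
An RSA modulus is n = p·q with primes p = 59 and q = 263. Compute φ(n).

φ(59) = 59 − 1 = 58.
φ(263) = 263 − 1 = 262.
Since φ is multiplicative, φ(15517) = 58 · 262 = 15196.

15196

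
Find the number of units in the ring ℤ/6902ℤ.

2688

Prime factorization: 6902 = 2 · 7 · 17 · 29.
φ(6902) = 6902 · (1 − 1/2) · (1 − 1/7) · (1 − 1/17) · (1 − 1/29)
       = 6902 · 2688/6902 = 2688.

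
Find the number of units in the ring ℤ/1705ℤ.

1705 = 5 × 11 × 31.
φ(5) = 5 − 1 = 4.
φ(11) = 11 − 1 = 10.
φ(31) = 31 − 1 = 30.
Multiply: 4 · 10 · 30 = 1200.

1200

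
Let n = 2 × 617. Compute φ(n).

616

φ(1234) = 1234 · (1 − 1/2) · (1 − 1/617)
       = 1234 · 616/1234 = 616.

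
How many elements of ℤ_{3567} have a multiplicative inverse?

Factor 3567: 3567 = 3 · 29 · 41.
φ(3567) = 3567 · (1 − 1/3) · (1 − 1/29) · (1 − 1/41)
       = 3567 · 2240/3567 = 2240.

2240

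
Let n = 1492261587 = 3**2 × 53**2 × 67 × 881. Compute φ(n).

960410880

φ(1492261587) = 1492261587 · (1 − 1/3) · (1 − 1/53) · (1 − 1/67) · (1 − 1/881)
       = 1492261587 · 6040320/9385293 = 960410880.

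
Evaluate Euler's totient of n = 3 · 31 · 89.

φ(3) = 3 − 1 = 2.
φ(31) = 31 − 1 = 30.
φ(89) = 89 − 1 = 88.
φ(8277) = 2 × 30 × 88 = 5280.

5280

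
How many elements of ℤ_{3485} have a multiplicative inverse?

Prime factorization: 3485 = 5 · 17 · 41.
φ(5) = 5 − 1 = 4.
φ(17) = 17 − 1 = 16.
φ(41) = 41 − 1 = 40.
Multiply: 4 · 16 · 40 = 2560.

2560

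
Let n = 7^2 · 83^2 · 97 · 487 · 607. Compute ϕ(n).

8082046812672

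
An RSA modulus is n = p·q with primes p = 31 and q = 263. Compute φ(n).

φ(n) = (p − 1)(q − 1) = (31−1)(263−1) = 30·262 = 7860.

7860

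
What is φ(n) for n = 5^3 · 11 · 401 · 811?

324000000

φ(5^3) = 5^3 − 5^2 = 125 − 25 = 100.
φ(11) = 11 − 1 = 10.
φ(401) = 401 − 1 = 400.
φ(811) = 811 − 1 = 810.
φ(447165125) = 100 × 10 × 400 × 810 = 324000000.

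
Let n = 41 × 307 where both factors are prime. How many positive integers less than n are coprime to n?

For distinct primes, φ(pq) = (p−1)(q−1) = 40 × 306 = 12240.

12240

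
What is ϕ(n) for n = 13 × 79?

936

φ(13) = 13 − 1 = 12.
φ(79) = 79 − 1 = 78.
φ(1027) = 12 × 78 = 936.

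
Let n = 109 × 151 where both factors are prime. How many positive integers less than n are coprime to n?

φ(n) = (p − 1)(q − 1) = (109−1)(151−1) = 108·150 = 16200.

16200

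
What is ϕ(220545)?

220545 = 3**2 · 5 · 13**2 · 29.
φ(3^2) = 3^2 − 3^1 = 9 − 3 = 6.
φ(5) = 5 − 1 = 4.
φ(13^2) = 13^1·(13−1) = 13·12 = 156.
φ(29) = 29 − 1 = 28.
Since φ is multiplicative, φ(220545) = 6 · 4 · 156 · 28 = 104832.

104832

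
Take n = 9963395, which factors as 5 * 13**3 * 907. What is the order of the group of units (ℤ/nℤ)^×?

7349472

φ(5) = 5 − 1 = 4.
φ(13^3) = 13^2·(13−1) = 169·12 = 2028.
φ(907) = 907 − 1 = 906.
Multiply: 4 · 2028 · 906 = 7349472.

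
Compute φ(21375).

First factor: 21375 = 3^2 · 5^3 · 19.
φ(3^2) = 3^2 − 3^1 = 9 − 3 = 6.
φ(5^3) = 5^2·(5−1) = 25·4 = 100.
φ(19) = 19 − 1 = 18.
Since φ is multiplicative, φ(21375) = 6 · 100 · 18 = 10800.

10800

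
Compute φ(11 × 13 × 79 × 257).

φ(11) = 11 − 1 = 10.
φ(13) = 13 − 1 = 12.
φ(79) = 79 − 1 = 78.
φ(257) = 257 − 1 = 256.
Multiply: 10 · 12 · 78 · 256 = 2396160.

2396160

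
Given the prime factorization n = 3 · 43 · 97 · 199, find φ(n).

1596672

φ(3) = 3 − 1 = 2.
φ(43) = 43 − 1 = 42.
φ(97) = 97 − 1 = 96.
φ(199) = 199 − 1 = 198.
φ(2490087) = 2 × 42 × 96 × 198 = 1596672.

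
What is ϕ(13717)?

13717 = 11 * 29 * 43.
φ(13717) = 13717 · (1 − 1/11) · (1 − 1/29) · (1 − 1/43)
       = 13717 · 11760/13717 = 11760.

11760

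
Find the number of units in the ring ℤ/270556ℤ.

110880

Prime factorization: 270556 = 2**2 * 11**2 * 13 * 43.
φ(270556) = 270556 · (1 − 1/2) · (1 − 1/11) · (1 − 1/13) · (1 − 1/43)
       = 270556 · 5040/12298 = 110880.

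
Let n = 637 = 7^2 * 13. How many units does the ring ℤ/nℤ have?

φ(7^2) = 7^2 − 7^1 = 49 − 7 = 42.
φ(13) = 13 − 1 = 12.
φ(637) = 42 × 12 = 504.

504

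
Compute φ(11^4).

13310

φ(11^4) = 11^4 − 11^3 = 14641 − 1331 = 13310.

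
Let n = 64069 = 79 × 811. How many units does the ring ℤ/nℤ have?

φ(79) = 79 − 1 = 78.
φ(811) = 811 − 1 = 810.
Since φ is multiplicative, φ(64069) = 78 · 810 = 63180.

63180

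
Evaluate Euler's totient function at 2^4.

8

φ(2^4) = 2^3·(2−1) = 8·1 = 8.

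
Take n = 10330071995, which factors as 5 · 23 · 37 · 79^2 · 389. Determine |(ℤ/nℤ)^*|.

7574231808

φ(10330071995) = 10330071995 · (1 − 1/5) · (1 − 1/23) · (1 − 1/37) · (1 − 1/79) · (1 − 1/389)
       = 10330071995 · 95876352/130760405 = 7574231808.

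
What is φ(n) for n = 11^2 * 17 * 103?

179520

φ(11^2) = 11^2 − 11^1 = 121 − 11 = 110.
φ(17) = 17 − 1 = 16.
φ(103) = 103 − 1 = 102.
Multiply: 110 · 16 · 102 = 179520.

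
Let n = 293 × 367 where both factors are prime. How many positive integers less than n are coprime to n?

For distinct primes, φ(pq) = (p−1)(q−1) = 292 × 366 = 106872.

106872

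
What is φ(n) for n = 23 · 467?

10252

φ(23) = 23 − 1 = 22.
φ(467) = 467 − 1 = 466.
Multiply: 22 · 466 = 10252.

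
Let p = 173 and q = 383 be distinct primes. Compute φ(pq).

65704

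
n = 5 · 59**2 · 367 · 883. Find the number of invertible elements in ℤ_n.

φ(5) = 5 − 1 = 4.
φ(59^2) = 59^1·(59−1) = 59·58 = 3422.
φ(367) = 367 − 1 = 366.
φ(883) = 883 − 1 = 882.
Multiply: 4 · 3422 · 366 · 882 = 4418650656.

4418650656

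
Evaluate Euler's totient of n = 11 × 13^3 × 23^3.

φ(294039889) = 294039889 · (1 − 1/11) · (1 − 1/13) · (1 − 1/23)
       = 294039889 · 2640/3289 = 236018640.

236018640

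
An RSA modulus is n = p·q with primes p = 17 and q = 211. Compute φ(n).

φ(n) = (p − 1)(q − 1) = (17−1)(211−1) = 16·210 = 3360.

3360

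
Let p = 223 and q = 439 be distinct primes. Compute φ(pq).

97236

φ(pq) = (p−1)(q−1) = 222 · 438 = 97236.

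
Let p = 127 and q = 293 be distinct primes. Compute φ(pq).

36792

φ(pq) = (p−1)(q−1) = 126 · 292 = 36792.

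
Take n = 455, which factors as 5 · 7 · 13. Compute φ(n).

288

φ(5) = 5 − 1 = 4.
φ(7) = 7 − 1 = 6.
φ(13) = 13 − 1 = 12.
φ(455) = 4 × 6 × 12 = 288.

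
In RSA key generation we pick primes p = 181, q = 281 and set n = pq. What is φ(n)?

For distinct primes, φ(pq) = (p−1)(q−1) = 180 × 280 = 50400.

50400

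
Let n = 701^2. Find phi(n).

490700

φ(701^2) = 701^1·(701−1) = 701·700 = 490700.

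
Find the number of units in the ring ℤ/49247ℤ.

First factor: 49247 = 11^3 * 37.
φ(49247) = 49247 · (1 − 1/11) · (1 − 1/37)
       = 49247 · 360/407 = 43560.

43560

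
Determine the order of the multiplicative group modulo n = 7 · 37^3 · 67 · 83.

φ(7) = 7 − 1 = 6.
φ(37^3) = 37^2·(37−1) = 1369·36 = 49284.
φ(67) = 67 − 1 = 66.
φ(83) = 83 − 1 = 82.
Multiply: 6 · 49284 · 66 · 82 = 1600350048.

1600350048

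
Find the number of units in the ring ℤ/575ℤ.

Factor 575: 575 = 5^2 · 23.
φ(575) = 575 · (1 − 1/5) · (1 − 1/23)
       = 575 · 88/115 = 440.

440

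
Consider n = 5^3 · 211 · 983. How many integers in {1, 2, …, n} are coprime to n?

20622000

φ(5^3) = 5^3 − 5^2 = 125 − 25 = 100.
φ(211) = 211 − 1 = 210.
φ(983) = 983 − 1 = 982.
φ(25926625) = 100 × 210 × 982 = 20622000.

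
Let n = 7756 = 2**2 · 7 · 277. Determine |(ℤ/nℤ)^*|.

3312

φ(2^2) = 2^1·(2−1) = 2·1 = 2.
φ(7) = 7 − 1 = 6.
φ(277) = 277 − 1 = 276.
φ(7756) = 2 × 6 × 276 = 3312.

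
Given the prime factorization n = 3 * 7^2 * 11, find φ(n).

φ(1617) = 1617 · (1 − 1/3) · (1 − 1/7) · (1 − 1/11)
       = 1617 · 120/231 = 840.

840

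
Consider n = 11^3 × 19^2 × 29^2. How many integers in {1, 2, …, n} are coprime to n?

φ(11^3) = 11^3 − 11^2 = 1331 − 121 = 1210.
φ(19^2) = 19^2 − 19^1 = 361 − 19 = 342.
φ(29^2) = 29^2 − 29^1 = 841 − 29 = 812.
Multiply: 1210 · 342 · 812 = 336021840.

336021840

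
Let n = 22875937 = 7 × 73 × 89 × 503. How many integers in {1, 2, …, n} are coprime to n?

φ(22875937) = 22875937 · (1 − 1/7) · (1 − 1/73) · (1 − 1/89) · (1 − 1/503)
       = 22875937 · 19084032/22875937 = 19084032.

19084032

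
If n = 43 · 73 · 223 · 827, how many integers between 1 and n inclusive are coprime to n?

φ(43) = 43 − 1 = 42.
φ(73) = 73 − 1 = 72.
φ(223) = 223 − 1 = 222.
φ(827) = 827 − 1 = 826.
Multiply: 42 · 72 · 222 · 826 = 554516928.

554516928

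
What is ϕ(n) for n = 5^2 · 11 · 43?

8400

φ(11825) = 11825 · (1 − 1/5) · (1 − 1/11) · (1 − 1/43)
       = 11825 · 1680/2365 = 8400.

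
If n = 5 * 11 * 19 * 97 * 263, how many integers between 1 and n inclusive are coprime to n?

18109440

φ(5) = 5 − 1 = 4.
φ(11) = 11 − 1 = 10.
φ(19) = 19 − 1 = 18.
φ(97) = 97 − 1 = 96.
φ(263) = 263 − 1 = 262.
Multiply: 4 · 10 · 18 · 96 · 262 = 18109440.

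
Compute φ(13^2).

φ(169) = 169 · (1 − 1/13)
       = 169 · 12/13 = 156.

156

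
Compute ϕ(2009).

1680

Factor 2009: 2009 = 7^2 · 41.
φ(7^2) = 7^1·(7−1) = 7·6 = 42.
φ(41) = 41 − 1 = 40.
Since φ is multiplicative, φ(2009) = 42 · 40 = 1680.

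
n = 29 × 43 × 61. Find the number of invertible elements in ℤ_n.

φ(76067) = 76067 · (1 − 1/29) · (1 − 1/43) · (1 − 1/61)
       = 76067 · 70560/76067 = 70560.

70560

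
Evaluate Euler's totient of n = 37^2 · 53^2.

φ(37^2) = 37^1·(37−1) = 37·36 = 1332.
φ(53^2) = 53^2 − 53^1 = 2809 − 53 = 2756.
Multiply: 1332 · 2756 = 3670992.

3670992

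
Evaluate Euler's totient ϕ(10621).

Factor 10621: 10621 = 13 * 19 * 43.
φ(13) = 13 − 1 = 12.
φ(19) = 19 − 1 = 18.
φ(43) = 43 − 1 = 42.
Since φ is multiplicative, φ(10621) = 12 · 18 · 42 = 9072.

9072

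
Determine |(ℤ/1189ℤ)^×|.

1120

1189 = 29 · 41.
φ(29) = 29 − 1 = 28.
φ(41) = 41 − 1 = 40.
Since φ is multiplicative, φ(1189) = 28 · 40 = 1120.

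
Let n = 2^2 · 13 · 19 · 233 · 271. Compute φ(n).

φ(2^2) = 2^2 − 2^1 = 4 − 2 = 2.
φ(13) = 13 − 1 = 12.
φ(19) = 19 − 1 = 18.
φ(233) = 233 − 1 = 232.
φ(271) = 271 − 1 = 270.
Since φ is multiplicative, φ(62385284) = 2 · 12 · 18 · 232 · 270 = 27060480.

27060480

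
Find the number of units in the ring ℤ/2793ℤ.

1512

Factor 2793: 2793 = 3 × 7^2 × 19.
φ(2793) = 2793 · (1 − 1/3) · (1 − 1/7) · (1 − 1/19)
       = 2793 · 216/399 = 1512.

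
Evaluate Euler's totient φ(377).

336

Prime factorization: 377 = 13 · 29.
φ(13) = 13 − 1 = 12.
φ(29) = 29 − 1 = 28.
φ(377) = 12 × 28 = 336.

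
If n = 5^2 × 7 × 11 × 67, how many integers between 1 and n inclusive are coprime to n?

79200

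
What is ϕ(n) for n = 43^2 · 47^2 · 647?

2522353512

φ(2642633327) = 2642633327 · (1 − 1/43) · (1 − 1/47) · (1 − 1/647)
       = 2642633327 · 1248072/1307587 = 2522353512.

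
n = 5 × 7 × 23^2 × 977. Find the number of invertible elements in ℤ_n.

11852544

φ(18089155) = 18089155 · (1 − 1/5) · (1 − 1/7) · (1 − 1/23) · (1 − 1/977)
       = 18089155 · 515328/786485 = 11852544.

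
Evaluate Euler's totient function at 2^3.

φ(2^3) = 2^3 − 2^2 = 8 − 4 = 4.

4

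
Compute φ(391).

First factor: 391 = 17 × 23.
φ(391) = 391 · (1 − 1/17) · (1 − 1/23)
       = 391 · 352/391 = 352.

352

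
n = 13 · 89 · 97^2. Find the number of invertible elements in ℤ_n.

9833472

φ(10886213) = 10886213 · (1 − 1/13) · (1 − 1/89) · (1 − 1/97)
       = 10886213 · 101376/112229 = 9833472.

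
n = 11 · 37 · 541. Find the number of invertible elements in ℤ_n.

φ(11) = 11 − 1 = 10.
φ(37) = 37 − 1 = 36.
φ(541) = 541 − 1 = 540.
φ(220187) = 10 × 36 × 540 = 194400.

194400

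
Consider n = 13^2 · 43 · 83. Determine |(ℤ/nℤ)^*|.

537264

φ(603161) = 603161 · (1 − 1/13) · (1 − 1/43) · (1 − 1/83)
       = 603161 · 41328/46397 = 537264.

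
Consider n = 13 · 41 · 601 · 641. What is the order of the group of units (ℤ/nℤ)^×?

184320000

φ(13) = 13 − 1 = 12.
φ(41) = 41 − 1 = 40.
φ(601) = 601 − 1 = 600.
φ(641) = 641 − 1 = 640.
Multiply: 12 · 40 · 600 · 640 = 184320000.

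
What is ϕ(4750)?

Factor 4750: 4750 = 2 × 5^3 × 19.
φ(2) = 2 − 1 = 1.
φ(5^3) = 5^2·(5−1) = 25·4 = 100.
φ(19) = 19 − 1 = 18.
Multiply: 1 · 100 · 18 = 1800.

1800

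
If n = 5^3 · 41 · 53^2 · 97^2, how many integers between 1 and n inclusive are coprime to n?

102655488000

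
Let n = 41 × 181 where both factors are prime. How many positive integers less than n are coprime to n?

7200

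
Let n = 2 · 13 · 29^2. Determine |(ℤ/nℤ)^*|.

9744

φ(21866) = 21866 · (1 − 1/2) · (1 − 1/13) · (1 − 1/29)
       = 21866 · 336/754 = 9744.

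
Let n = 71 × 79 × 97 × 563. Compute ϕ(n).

φ(71) = 71 − 1 = 70.
φ(79) = 79 − 1 = 78.
φ(97) = 97 − 1 = 96.
φ(563) = 563 − 1 = 562.
φ(306313099) = 70 × 78 × 96 × 562 = 294577920.

294577920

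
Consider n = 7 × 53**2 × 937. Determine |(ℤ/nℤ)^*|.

φ(18424231) = 18424231 · (1 − 1/7) · (1 − 1/53) · (1 − 1/937)
       = 18424231 · 292032/347627 = 15477696.

15477696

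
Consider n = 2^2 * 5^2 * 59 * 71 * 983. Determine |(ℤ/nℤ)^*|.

φ(411778700) = 411778700 · (1 − 1/2) · (1 − 1/5) · (1 − 1/59) · (1 − 1/71) · (1 − 1/983)
       = 411778700 · 15947680/41177870 = 159476800.

159476800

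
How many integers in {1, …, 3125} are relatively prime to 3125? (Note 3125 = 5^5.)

φ(5^5) = 5^4·(5−1) = 625·4 = 2500.

2500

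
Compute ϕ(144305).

90720

144305 = 5 · 7^2 · 19 · 31.
φ(144305) = 144305 · (1 − 1/5) · (1 − 1/7) · (1 − 1/19) · (1 − 1/31)
       = 144305 · 12960/20615 = 90720.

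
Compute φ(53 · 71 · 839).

3050320

φ(3157157) = 3157157 · (1 − 1/53) · (1 − 1/71) · (1 − 1/839)
       = 3157157 · 3050320/3157157 = 3050320.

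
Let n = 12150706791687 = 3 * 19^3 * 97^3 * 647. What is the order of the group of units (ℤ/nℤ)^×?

7583277037824

φ(12150706791687) = 12150706791687 · (1 − 1/3) · (1 − 1/19) · (1 − 1/97) · (1 − 1/647)
       = 12150706791687 · 2232576/3577263 = 7583277037824.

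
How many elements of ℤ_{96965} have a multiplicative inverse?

First factor: 96965 = 5 × 11 × 41 × 43.
φ(5) = 5 − 1 = 4.
φ(11) = 11 − 1 = 10.
φ(41) = 41 − 1 = 40.
φ(43) = 43 − 1 = 42.
Since φ is multiplicative, φ(96965) = 4 · 10 · 40 · 42 = 67200.

67200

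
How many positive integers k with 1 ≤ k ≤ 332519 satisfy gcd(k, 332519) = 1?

Prime factorization: 332519 = 11 * 19 * 37 * 43.
φ(332519) = 332519 · (1 − 1/11) · (1 − 1/19) · (1 − 1/37) · (1 − 1/43)
       = 332519 · 272160/332519 = 272160.

272160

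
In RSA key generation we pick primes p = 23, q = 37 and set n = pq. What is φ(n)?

792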